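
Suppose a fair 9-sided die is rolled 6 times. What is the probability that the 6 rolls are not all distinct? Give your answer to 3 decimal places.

P(all 6 different) = 9/9 · 8/9 · ··· · 4/9 ≈ 0.114.
P(at least two equal) = 1 − 0.114 = 0.886.

0.886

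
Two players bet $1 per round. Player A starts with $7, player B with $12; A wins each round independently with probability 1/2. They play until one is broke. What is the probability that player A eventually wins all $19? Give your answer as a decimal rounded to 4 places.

0.3684

With a fair step, P(i) = ½P(i−1) + ½P(i+1) with P(0)=0, P(19)=1 has the linear solution P(i) = i/19.
P(7) = 7/19 ≈ 0.3684.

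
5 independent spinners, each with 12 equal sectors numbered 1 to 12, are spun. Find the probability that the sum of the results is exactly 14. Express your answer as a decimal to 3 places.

0.003

There are 12^5 = 248832 equally likely outcomes.
The number of ordered 5-tuples from {1,…,12} summing to 14 is 715.
P(sum = 14) = 715/248832 ≈ 0.003.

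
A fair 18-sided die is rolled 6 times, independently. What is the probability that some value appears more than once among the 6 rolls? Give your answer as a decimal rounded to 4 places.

0.6070

P(all 6 different) = 18/18 · 17/18 · ··· · 13/18 ≈ 0.3930.
P(at least two equal) = 1 − 0.3930 = 0.6070.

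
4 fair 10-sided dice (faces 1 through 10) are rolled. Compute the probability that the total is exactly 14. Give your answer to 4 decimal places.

0.0282

There are 10^4 = 10000 equally likely outcomes.
The number of ordered 4-tuples from {1,…,10} summing to 14 is 282.
P(sum = 14) = 282/10000 = 141/5000 ≈ 0.0282.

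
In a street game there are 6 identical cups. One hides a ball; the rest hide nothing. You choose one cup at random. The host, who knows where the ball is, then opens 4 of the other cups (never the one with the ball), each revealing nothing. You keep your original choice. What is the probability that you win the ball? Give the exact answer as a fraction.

The host can always open 4 empty cups regardless of your choice, so the reveals give no information about your original cup.
P(win by staying) = 1/6.

1/6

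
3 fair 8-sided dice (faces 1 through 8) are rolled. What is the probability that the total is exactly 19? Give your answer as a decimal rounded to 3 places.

0.041

There are 8^3 = 512 equally likely outcomes.
The number of ordered 3-tuples from {1,…,8} summing to 19 is 21.
P(sum = 19) = 21/512 ≈ 0.041.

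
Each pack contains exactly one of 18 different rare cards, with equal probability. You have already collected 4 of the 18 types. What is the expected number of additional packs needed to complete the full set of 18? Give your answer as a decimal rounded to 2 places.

58.53

Starting from 4 distinct types, each trial gives a new one with probability (18−i)/18 when i types are held, so the wait for the next new type is 18/(18−i).
E = 18/14 + 18/13 + 18/12 + 18/11 + 18/10 + 18/9 + 18/8 + 18/7 + 18/6 + 18/5 + 18/4 + 18/3 + 18/2 + 18/1 = 1171733/20020 ≈ 58.53.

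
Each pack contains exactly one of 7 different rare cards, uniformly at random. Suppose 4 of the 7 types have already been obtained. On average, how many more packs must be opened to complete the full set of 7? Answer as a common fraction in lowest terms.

Starting from 4 distinct types, each trial gives a new one with probability (7−i)/7 when i types are held, so the wait for the next new type is 7/(7−i).
E = 7/3 + 7/2 + 7/1 = 77/6.

77/6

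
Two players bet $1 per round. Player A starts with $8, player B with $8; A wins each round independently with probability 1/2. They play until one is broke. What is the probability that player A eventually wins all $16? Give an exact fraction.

With a fair step, P(i) = ½P(i−1) + ½P(i+1) with P(0)=0, P(16)=1 has the linear solution P(i) = i/16.
P(8) = 8/16 = 1/2.

1/2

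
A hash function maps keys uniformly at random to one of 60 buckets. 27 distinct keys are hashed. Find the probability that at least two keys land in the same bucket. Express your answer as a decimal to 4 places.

It's easier to compute the probability that all 27 are distinct.
P(all distinct) = 60/60 · 59/60 · ··· · 34/60 ≈ 0.0009.
So the probability of at least one match is 1 − 0.0009 = 0.9991.

0.9991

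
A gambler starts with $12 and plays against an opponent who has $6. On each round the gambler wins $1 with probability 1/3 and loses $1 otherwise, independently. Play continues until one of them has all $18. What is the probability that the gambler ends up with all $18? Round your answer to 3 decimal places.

0.016

Let r = q/p = (2/3)/(1/3) = 2. The recurrence P(i) = p·P(i+1) + q·P(i−1) with P(0)=0, P(18)=1 gives P(i) = (1 − r^i)/(1 − r^18).
P(12) = (1 − (2)^12) / (1 − (2)^18) = 65/4161 ≈ 0.016.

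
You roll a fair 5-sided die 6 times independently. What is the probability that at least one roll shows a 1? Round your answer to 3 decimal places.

P(no roll shows a 1) = (4/5)^6 ≈ 0.262.
P(at least one) = 1 − 0.262 = 0.738.

0.738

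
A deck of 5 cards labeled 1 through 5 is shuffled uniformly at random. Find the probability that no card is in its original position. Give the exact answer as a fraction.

This is the derangement probability: permutations of 5 with no fixed point.
D(5) = 5! · (1 − 1/1! + 1/2! − ··· + (−1)^5/5!) = 44.
P = 44/120 = 11/30.

11/30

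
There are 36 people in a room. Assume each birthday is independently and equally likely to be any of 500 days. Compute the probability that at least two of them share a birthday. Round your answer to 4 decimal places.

It's easier to compute the probability that all 36 are distinct.
P(all distinct) = 500/500 · 499/500 · ··· · 465/500 ≈ 0.2750.
So the probability of at least one match is 1 − 0.2750 = 0.7250.

0.7250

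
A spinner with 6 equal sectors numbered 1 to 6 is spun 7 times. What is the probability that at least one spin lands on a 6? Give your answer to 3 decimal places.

P(no spin lands on a 6) = (5/6)^7 ≈ 0.279.
P(at least one) = 1 − 0.279 = 0.721.

0.721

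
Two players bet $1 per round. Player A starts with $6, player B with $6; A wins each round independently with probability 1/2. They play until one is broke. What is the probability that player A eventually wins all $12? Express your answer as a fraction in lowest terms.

1/2

With a fair step, P(i) = ½P(i−1) + ½P(i+1) with P(0)=0, P(12)=1 has the linear solution P(i) = i/12.
P(6) = 6/12 = 1/2.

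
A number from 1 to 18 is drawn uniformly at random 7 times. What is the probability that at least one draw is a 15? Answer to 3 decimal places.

0.330

P(no draw is a 15) = (17/18)^7 ≈ 0.670.
P(at least one) = 1 − 0.670 = 0.330.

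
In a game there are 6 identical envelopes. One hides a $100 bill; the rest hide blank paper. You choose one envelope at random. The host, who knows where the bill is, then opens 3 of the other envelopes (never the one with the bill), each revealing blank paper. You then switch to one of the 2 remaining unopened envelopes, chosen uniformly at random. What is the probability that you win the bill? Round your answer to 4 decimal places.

Your original envelope holds the bill with probability 1/6, so the other 5 collectively hold it with probability 5/6.
The host can always find 3 empty envelopes to open, so the reveals don't change that 5/6; it is now spread over the 2 remaining unopened envelopes.
P(win by switching) = (5/6) · (1/2) = 5/12 ≈ 0.4167.

0.4167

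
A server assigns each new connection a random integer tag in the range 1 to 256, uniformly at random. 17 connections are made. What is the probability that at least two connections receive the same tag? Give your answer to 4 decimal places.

0.4190

It's easier to compute the probability that all 17 are distinct.
P(all distinct) = 256/256 · 255/256 · ··· · 240/256 ≈ 0.5810.
So the probability of at least one match is 1 − 0.5810 = 0.4190.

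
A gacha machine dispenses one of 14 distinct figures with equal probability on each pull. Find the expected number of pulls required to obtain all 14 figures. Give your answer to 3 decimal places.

45.522

After i distinct types are collected, each trial gives a new one with probability (14−i)/14, so the expected wait for the next new type is 14/(14−i).
E = 14/14 + 14/13 + 14/12 + 14/11 + 14/10 + 14/9 + 14/8 + 14/7 + 14/6 + 14/5 + 14/4 + 14/3 + 14/2 + 14/1 = 1171733/25740 ≈ 45.522.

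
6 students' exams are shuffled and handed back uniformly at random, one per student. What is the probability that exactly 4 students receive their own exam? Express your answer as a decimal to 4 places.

Choose which 4 of the 6 are fixed: C(6,4) = 15 ways.
The remaining 2 must have no fixed point: D(2) = 1.
P = 15·1/720 = 1/48 ≈ 0.0208.

0.0208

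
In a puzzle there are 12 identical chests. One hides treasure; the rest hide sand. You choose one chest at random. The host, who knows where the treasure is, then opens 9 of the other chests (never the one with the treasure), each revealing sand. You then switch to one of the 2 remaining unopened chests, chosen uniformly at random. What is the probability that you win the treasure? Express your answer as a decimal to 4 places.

0.4583

Your original chest holds the treasure with probability 1/12, so the other 11 collectively hold it with probability 11/12.
The host can always find 9 empty chests to open, so the reveals don't change that 11/12; it is now spread over the 2 remaining unopened chests.
P(win by switching) = (11/12) · (1/2) = 11/24 ≈ 0.4583.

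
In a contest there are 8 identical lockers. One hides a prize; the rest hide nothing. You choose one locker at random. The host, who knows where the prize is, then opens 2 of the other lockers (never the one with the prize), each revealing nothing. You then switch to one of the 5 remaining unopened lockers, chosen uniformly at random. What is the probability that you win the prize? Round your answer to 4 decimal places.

0.1750

Your original locker holds the prize with probability 1/8, so the other 7 collectively hold it with probability 7/8.
The host can always find 2 empty lockers to open, so the reveals don't change that 7/8; it is now spread over the 5 remaining unopened lockers.
P(win by switching) = (7/8) · (1/5) = 7/40 ≈ 0.1750.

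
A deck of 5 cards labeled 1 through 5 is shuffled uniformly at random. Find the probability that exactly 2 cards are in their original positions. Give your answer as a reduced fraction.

1/6

Choose which 2 of the 5 are fixed: C(5,2) = 10 ways.
The remaining 3 must have no fixed point: D(3) = 2.
P = 10·2/120 = 1/6.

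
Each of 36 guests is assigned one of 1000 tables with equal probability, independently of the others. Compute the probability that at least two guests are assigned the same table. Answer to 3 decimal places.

0.471

It's easier to compute the probability that all 36 are distinct.
P(all distinct) = 1000/1000 · 999/1000 · ··· · 965/1000 ≈ 0.529.
So the probability of at least one match is 1 − 0.529 = 0.471.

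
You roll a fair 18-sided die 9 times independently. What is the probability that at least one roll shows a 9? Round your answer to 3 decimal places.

0.402

P(no roll shows a 9) = (17/18)^9 ≈ 0.598.
P(at least one) = 1 − 0.598 = 0.402.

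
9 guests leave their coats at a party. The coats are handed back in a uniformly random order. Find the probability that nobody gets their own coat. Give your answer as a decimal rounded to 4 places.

0.3679

This is the derangement probability: permutations of 9 with no fixed point.
D(9) = 9! · (1 − 1/1! + 1/2! − ··· + (−1)^9/9!) = 133496.
P = 133496/362880 = 16687/45360 ≈ 0.3679.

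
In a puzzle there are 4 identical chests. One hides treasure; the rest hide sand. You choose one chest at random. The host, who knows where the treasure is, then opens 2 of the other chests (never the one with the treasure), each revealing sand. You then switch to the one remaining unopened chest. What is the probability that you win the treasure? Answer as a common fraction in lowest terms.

Your original chest holds the treasure with probability 1/4, so the other 3 collectively hold it with probability 3/4.
The host can always find 2 empty chests to open, so the reveals don't change that 3/4; it is now spread over the 1 remaining unopened chest.
P(win by switching) = (3/4) · (1/1) = 3/4.

3/4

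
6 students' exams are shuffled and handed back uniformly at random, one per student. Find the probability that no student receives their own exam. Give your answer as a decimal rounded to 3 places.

0.368

This is the derangement probability: permutations of 6 with no fixed point.
D(6) = 6! · (1 − 1/1! + 1/2! − ··· + (−1)^6/6!) = 265.
P = 265/720 = 53/144 ≈ 0.368.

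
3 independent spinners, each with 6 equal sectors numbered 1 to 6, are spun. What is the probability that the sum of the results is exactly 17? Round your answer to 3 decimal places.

There are 6^3 = 216 equally likely outcomes.
The number of ordered 3-tuples from {1,…,6} summing to 17 is 3.
P(sum = 17) = 3/216 = 1/72 ≈ 0.014.

0.014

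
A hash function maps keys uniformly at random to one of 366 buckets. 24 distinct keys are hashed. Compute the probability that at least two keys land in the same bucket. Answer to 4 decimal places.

It's easier to compute the probability that all 24 are distinct.
P(all distinct) = 366/366 · 365/366 · ··· · 343/366 ≈ 0.4627.
So the probability of at least one match is 1 − 0.4627 = 0.5373.

0.5373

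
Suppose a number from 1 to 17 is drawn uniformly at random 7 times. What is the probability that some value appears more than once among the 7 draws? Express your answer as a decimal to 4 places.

0.7611

P(all 7 different) = 17/17 · 16/17 · ··· · 11/17 ≈ 0.2389.
P(at least two equal) = 1 − 0.2389 = 0.7611.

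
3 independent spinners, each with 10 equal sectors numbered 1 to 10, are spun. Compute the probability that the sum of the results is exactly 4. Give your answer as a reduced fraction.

3/1000

There are 10^3 = 1000 equally likely outcomes.
The number of ordered 3-tuples from {1,…,10} summing to 4 is 3.
P(sum = 4) = 3/1000.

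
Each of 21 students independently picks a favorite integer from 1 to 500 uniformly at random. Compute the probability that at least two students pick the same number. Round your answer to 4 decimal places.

0.3468

It's easier to compute the probability that all 21 are distinct.
P(all distinct) = 500/500 · 499/500 · ··· · 480/500 ≈ 0.6532.
So the probability of at least one match is 1 − 0.6532 = 0.3468.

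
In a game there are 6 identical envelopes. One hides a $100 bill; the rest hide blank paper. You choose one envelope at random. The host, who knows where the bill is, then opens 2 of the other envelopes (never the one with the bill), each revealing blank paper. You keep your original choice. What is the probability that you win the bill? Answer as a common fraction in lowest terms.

1/6

The host can always open 2 empty envelopes regardless of your choice, so the reveals give no information about your original envelope.
P(win by staying) = 1/6.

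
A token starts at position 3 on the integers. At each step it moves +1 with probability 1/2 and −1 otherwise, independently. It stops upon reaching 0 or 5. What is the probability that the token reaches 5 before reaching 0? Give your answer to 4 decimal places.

With a fair step, P(i) = ½P(i−1) + ½P(i+1) with P(0)=0, P(5)=1 has the linear solution P(i) = i/5.
P(3) = 3/5 ≈ 0.6000.

0.6000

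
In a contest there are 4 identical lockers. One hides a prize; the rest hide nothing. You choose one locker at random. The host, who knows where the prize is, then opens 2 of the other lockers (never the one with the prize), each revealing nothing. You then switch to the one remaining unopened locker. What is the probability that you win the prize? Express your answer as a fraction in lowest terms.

3/4

Your original locker holds the prize with probability 1/4, so the other 3 collectively hold it with probability 3/4.
The host can always find 2 empty lockers to open, so the reveals don't change that 3/4; it is now spread over the 1 remaining unopened locker.
P(win by switching) = (3/4) · (1/1) = 3/4.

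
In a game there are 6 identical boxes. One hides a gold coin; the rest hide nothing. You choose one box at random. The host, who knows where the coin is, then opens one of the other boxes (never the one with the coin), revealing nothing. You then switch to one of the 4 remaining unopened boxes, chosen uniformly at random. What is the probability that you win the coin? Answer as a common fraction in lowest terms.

Your original box holds the coin with probability 1/6, so the other 5 collectively hold it with probability 5/6.
The host can always find an empty box to open, so this doesn't change that 5/6; it is now spread over the 4 remaining unopened boxes.
P(win by switching) = (5/6) · (1/4) = 5/24.

5/24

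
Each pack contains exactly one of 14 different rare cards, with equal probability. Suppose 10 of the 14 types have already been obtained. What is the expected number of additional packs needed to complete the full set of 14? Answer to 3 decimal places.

Starting from 10 distinct types, each trial gives a new one with probability (14−i)/14 when i types are held, so the wait for the next new type is 14/(14−i).
E = 14/4 + 14/3 + 14/2 + 14/1 = 175/6 ≈ 29.167.

29.167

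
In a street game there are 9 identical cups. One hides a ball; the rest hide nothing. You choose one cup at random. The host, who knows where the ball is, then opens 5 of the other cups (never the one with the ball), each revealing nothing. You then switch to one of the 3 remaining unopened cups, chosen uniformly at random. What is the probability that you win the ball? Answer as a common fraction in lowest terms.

Your original cup holds the ball with probability 1/9, so the other 8 collectively hold it with probability 8/9.
The host can always find 5 empty cups to open, so the reveals don't change that 8/9; it is now spread over the 3 remaining unopened cups.
P(win by switching) = (8/9) · (1/3) = 8/27.

8/27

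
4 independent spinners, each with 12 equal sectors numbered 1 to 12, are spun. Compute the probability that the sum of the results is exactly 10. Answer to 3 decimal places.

There are 12^4 = 20736 equally likely outcomes.
The number of ordered 4-tuples from {1,…,12} summing to 10 is 84.
P(sum = 10) = 84/20736 = 7/1728 ≈ 0.004.

0.004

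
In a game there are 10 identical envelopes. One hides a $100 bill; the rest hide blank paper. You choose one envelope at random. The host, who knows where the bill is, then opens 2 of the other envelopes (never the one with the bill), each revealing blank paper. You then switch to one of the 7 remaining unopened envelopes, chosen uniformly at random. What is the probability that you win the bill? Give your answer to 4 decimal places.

Your original envelope holds the bill with probability 1/10, so the other 9 collectively hold it with probability 9/10.
The host can always find 2 empty envelopes to open, so the reveals don't change that 9/10; it is now spread over the 7 remaining unopened envelopes.
P(win by switching) = (9/10) · (1/7) = 9/70 ≈ 0.1286.

0.1286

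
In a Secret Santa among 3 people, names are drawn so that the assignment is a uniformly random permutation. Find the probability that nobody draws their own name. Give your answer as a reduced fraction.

1/3

This is the derangement probability: permutations of 3 with no fixed point.
D(3) = 3! · (1 − 1/1! + 1/2! − ··· + (−1)^3/3!) = 2.
P = 2/6 = 1/3.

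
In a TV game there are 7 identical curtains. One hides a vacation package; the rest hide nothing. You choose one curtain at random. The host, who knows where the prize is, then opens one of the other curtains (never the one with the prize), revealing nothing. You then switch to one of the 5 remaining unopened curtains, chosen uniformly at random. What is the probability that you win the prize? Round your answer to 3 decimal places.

Your original curtain holds the prize with probability 1/7, so the other 6 collectively hold it with probability 6/7.
The host can always find an empty curtain to open, so this doesn't change that 6/7; it is now spread over the 5 remaining unopened curtains.
P(win by switching) = (6/7) · (1/5) = 6/35 ≈ 0.171.

0.171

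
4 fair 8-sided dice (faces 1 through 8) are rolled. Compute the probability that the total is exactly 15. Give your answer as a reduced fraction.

71/1024

There are 8^4 = 4096 equally likely outcomes.
The number of ordered 4-tuples from {1,…,8} summing to 15 is 284.
P(sum = 15) = 284/4096 = 71/1024.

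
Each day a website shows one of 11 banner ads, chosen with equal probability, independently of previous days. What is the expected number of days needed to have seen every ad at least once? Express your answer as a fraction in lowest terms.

After i distinct types are collected, each trial gives a new one with probability (11−i)/11, so the expected wait for the next new type is 11/(11−i).
E = 11/11 + 11/10 + 11/9 + 11/8 + 11/7 + 11/6 + 11/5 + 11/4 + 11/3 + 11/2 + 11/1 = 83711/2520.

83711/2520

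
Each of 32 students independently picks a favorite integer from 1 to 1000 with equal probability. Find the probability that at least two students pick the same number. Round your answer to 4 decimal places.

0.3943

It's easier to compute the probability that all 32 are distinct.
P(all distinct) = 1000/1000 · 999/1000 · ··· · 969/1000 ≈ 0.6057.
So the probability of at least one match is 1 − 0.6057 = 0.3943.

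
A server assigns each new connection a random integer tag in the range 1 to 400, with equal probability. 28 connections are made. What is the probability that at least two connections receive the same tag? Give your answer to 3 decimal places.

It's easier to compute the probability that all 28 are distinct.
P(all distinct) = 400/400 · 399/400 · ··· · 373/400 ≈ 0.380.
So the probability of at least one match is 1 − 0.380 = 0.620.

0.620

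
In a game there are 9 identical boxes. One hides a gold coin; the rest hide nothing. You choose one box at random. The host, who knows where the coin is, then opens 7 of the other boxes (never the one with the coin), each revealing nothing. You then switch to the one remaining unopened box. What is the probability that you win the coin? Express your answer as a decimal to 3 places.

Your original box holds the coin with probability 1/9, so the other 8 collectively hold it with probability 8/9.
The host can always find 7 empty boxes to open, so the reveals don't change that 8/9; it is now spread over the 1 remaining unopened box.
P(win by switching) = (8/9) · (1/1) = 8/9 ≈ 0.889.

0.889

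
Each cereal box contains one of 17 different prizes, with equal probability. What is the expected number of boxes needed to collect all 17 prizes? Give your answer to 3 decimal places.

58.472

After i distinct types are collected, each trial gives a new one with probability (17−i)/17, so the expected wait for the next new type is 17/(17−i).
E = 17/17 + 17/16 + 17/15 + 17/14 + 17/13 + 17/12 + 17/11 + 17/10 + 17/9 + 17/8 + 17/7 + 17/6 + 17/5 + 17/4 + 17/3 + 17/2 + 17/1 = 42142223/720720 ≈ 58.472.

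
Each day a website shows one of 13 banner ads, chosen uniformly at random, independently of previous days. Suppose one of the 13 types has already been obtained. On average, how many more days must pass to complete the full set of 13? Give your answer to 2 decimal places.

40.34

Starting from 1 distinct type, each trial gives a new one with probability (13−i)/13 when i types are held, so the wait for the next new type is 13/(13−i).
E = 13/12 + 13/11 + 13/10 + 13/9 + 13/8 + 13/7 + 13/6 + 13/5 + 13/4 + 13/3 + 13/2 + 13/1 = 1118273/27720 ≈ 40.34.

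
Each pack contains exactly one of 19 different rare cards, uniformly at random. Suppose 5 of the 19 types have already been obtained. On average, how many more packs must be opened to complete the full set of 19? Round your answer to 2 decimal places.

Starting from 5 distinct types, each trial gives a new one with probability (19−i)/19 when i types are held, so the wait for the next new type is 19/(19−i).
E = 19/14 + 19/13 + 19/12 + 19/11 + 19/10 + 19/9 + 19/8 + 19/7 + 19/6 + 19/5 + 19/4 + 19/3 + 19/2 + 19/1 = 22262927/360360 ≈ 61.78.

61.78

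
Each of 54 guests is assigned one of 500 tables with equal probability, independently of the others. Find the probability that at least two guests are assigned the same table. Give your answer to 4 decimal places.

0.9487

It's easier to compute the probability that all 54 are distinct.
P(all distinct) = 500/500 · 499/500 · ··· · 447/500 ≈ 0.0513.
So the probability of at least one match is 1 − 0.0513 = 0.9487.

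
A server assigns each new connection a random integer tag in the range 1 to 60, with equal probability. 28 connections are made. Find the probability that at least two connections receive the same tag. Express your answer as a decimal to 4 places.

It's easier to compute the probability that all 28 are distinct.
P(all distinct) = 60/60 · 59/60 · ··· · 33/60 ≈ 0.0005.
So the probability of at least one match is 1 − 0.0005 = 0.9995.

0.9995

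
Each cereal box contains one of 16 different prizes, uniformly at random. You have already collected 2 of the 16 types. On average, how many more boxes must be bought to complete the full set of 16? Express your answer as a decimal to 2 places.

Starting from 2 distinct types, each trial gives a new one with probability (16−i)/16 when i types are held, so the wait for the next new type is 16/(16−i).
E = 16/14 + 16/13 + 16/12 + 16/11 + 16/10 + 16/9 + 16/8 + 16/7 + 16/6 + 16/5 + 16/4 + 16/3 + 16/2 + 16/1 = 2343466/45045 ≈ 52.02.

52.02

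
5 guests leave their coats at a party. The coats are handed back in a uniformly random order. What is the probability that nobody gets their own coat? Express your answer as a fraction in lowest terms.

11/30

This is the derangement probability: permutations of 5 with no fixed point.
D(5) = 5! · (1 − 1/1! + 1/2! − ··· + (−1)^5/5!) = 44.
P = 44/120 = 11/30.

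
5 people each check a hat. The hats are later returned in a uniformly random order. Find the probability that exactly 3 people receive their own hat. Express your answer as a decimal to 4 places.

Choose which 3 of the 5 are fixed: C(5,3) = 10 ways.
The remaining 2 must have no fixed point: D(2) = 1.
P = 10·1/120 = 1/12 ≈ 0.0833.

0.0833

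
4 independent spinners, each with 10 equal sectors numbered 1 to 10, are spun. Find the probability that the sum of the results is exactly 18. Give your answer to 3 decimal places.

0.054

There are 10^4 = 10000 equally likely outcomes.
The number of ordered 4-tuples from {1,…,10} summing to 18 is 540.
P(sum = 18) = 540/10000 = 27/500 ≈ 0.054.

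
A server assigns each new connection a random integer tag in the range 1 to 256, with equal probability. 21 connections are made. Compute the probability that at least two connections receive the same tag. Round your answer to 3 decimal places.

0.570

It's easier to compute the probability that all 21 are distinct.
P(all distinct) = 256/256 · 255/256 · ··· · 236/256 ≈ 0.430.
So the probability of at least one match is 1 − 0.430 = 0.570.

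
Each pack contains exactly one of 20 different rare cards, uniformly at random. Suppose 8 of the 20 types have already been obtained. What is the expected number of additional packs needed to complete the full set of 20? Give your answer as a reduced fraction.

86021/1386

Starting from 8 distinct types, each trial gives a new one with probability (20−i)/20 when i types are held, so the wait for the next new type is 20/(20−i).
E = 20/12 + 20/11 + 20/10 + 20/9 + 20/8 + 20/7 + 20/6 + 20/5 + 20/4 + 20/3 + 20/2 + 20/1 = 86021/1386.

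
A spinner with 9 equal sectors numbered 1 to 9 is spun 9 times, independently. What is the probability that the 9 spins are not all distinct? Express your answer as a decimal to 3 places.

P(all 9 different) = 9/9 · 8/9 · ··· · 1/9 ≈ 0.001.
P(at least two equal) = 1 − 0.001 = 0.999.

0.999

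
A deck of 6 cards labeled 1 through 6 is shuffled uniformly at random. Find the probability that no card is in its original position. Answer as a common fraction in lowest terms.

53/144

This is the derangement probability: permutations of 6 with no fixed point.
D(6) = 6! · (1 − 1/1! + 1/2! − ··· + (−1)^6/6!) = 265.
P = 265/720 = 53/144.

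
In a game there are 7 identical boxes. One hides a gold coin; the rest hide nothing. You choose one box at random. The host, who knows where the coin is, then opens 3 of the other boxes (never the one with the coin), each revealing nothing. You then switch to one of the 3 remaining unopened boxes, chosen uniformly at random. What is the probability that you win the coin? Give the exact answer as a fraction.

Your original box holds the coin with probability 1/7, so the other 6 collectively hold it with probability 6/7.
The host can always find 3 empty boxes to open, so the reveals don't change that 6/7; it is now spread over the 3 remaining unopened boxes.
P(win by switching) = (6/7) · (1/3) = 2/7.

2/7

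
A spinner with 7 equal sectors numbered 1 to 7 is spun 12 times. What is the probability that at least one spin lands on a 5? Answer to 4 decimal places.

0.8427

P(no spin lands on a 5) = (6/7)^12 ≈ 0.1573.
P(at least one) = 1 − 0.1573 = 0.8427.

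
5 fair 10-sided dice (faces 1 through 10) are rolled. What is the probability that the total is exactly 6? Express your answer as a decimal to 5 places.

0.00005

There are 10^5 = 100000 equally likely outcomes.
The number of ordered 5-tuples from {1,…,10} summing to 6 is 5.
P(sum = 6) = 5/100000 = 1/20000 ≈ 0.00005.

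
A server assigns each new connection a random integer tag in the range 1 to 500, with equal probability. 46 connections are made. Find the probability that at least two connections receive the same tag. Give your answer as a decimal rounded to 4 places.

0.8819

It's easier to compute the probability that all 46 are distinct.
P(all distinct) = 500/500 · 499/500 · ··· · 455/500 ≈ 0.1181.
So the probability of at least one match is 1 − 0.1181 = 0.8819.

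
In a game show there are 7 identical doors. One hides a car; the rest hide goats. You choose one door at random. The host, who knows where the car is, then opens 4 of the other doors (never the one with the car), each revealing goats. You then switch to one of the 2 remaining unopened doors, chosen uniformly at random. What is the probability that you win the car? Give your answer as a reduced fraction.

Your original door holds the car with probability 1/7, so the other 6 collectively hold it with probability 6/7.
The host can always find 4 empty doors to open, so the reveals don't change that 6/7; it is now spread over the 2 remaining unopened doors.
P(win by switching) = (6/7) · (1/2) = 3/7.

3/7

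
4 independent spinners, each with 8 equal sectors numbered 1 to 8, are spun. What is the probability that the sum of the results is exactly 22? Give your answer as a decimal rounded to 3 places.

There are 8^4 = 4096 equally likely outcomes.
The number of ordered 4-tuples from {1,…,8} summing to 22 is 246.
P(sum = 22) = 246/4096 = 123/2048 ≈ 0.060.

0.060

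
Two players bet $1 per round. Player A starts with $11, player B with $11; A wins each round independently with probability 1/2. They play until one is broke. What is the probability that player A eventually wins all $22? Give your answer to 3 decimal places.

0.500

With a fair step, P(i) = ½P(i−1) + ½P(i+1) with P(0)=0, P(22)=1 has the linear solution P(i) = i/22.
P(11) = 11/22 = 1/2 ≈ 0.500.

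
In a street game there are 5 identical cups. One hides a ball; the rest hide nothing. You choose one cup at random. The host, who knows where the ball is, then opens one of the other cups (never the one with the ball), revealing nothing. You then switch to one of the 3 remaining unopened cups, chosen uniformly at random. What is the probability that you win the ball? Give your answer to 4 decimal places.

Your original cup holds the ball with probability 1/5, so the other 4 collectively hold it with probability 4/5.
The host can always find an empty cup to open, so this doesn't change that 4/5; it is now spread over the 3 remaining unopened cups.
P(win by switching) = (4/5) · (1/3) = 4/15 ≈ 0.2667.

0.2667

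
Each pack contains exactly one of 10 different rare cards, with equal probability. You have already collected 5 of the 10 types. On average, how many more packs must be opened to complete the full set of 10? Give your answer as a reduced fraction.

137/6

Starting from 5 distinct types, each trial gives a new one with probability (10−i)/10 when i types are held, so the wait for the next new type is 10/(10−i).
E = 10/5 + 10/4 + 10/3 + 10/2 + 10/1 = 137/6.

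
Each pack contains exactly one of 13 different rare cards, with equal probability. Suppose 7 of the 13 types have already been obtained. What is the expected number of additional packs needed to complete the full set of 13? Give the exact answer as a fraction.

637/20

Starting from 7 distinct types, each trial gives a new one with probability (13−i)/13 when i types are held, so the wait for the next new type is 13/(13−i).
E = 13/6 + 13/5 + 13/4 + 13/3 + 13/2 + 13/1 = 637/20.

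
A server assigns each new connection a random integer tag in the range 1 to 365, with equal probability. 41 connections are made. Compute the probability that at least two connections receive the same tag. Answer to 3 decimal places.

0.903

It's easier to compute the probability that all 41 are distinct.
P(all distinct) = 365/365 · 364/365 · ··· · 325/365 ≈ 0.097.
So the probability of at least one match is 1 − 0.097 = 0.903.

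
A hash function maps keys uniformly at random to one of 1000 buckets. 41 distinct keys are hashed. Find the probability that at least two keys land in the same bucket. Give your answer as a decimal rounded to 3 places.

It's easier to compute the probability that all 41 are distinct.
P(all distinct) = 1000/1000 · 999/1000 · ··· · 960/1000 ≈ 0.435.
So the probability of at least one match is 1 − 0.435 = 0.565.

0.565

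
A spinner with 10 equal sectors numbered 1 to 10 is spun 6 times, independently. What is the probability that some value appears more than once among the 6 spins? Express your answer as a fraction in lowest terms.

1061/1250

P(all 6 different) = 10/10 · 9/10 · ··· · 5/10 = 189/1250.
P(at least two equal) = 1 − 189/1250 = 1061/1250.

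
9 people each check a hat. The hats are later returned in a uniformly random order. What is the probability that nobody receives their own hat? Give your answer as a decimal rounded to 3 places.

This is the derangement probability: permutations of 9 with no fixed point.
D(9) = 9! · (1 − 1/1! + 1/2! − ··· + (−1)^9/9!) = 133496.
P = 133496/362880 = 16687/45360 ≈ 0.368.

0.368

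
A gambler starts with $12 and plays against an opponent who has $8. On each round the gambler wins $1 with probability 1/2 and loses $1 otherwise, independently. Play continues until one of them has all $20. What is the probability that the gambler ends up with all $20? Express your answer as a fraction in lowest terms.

With a fair step, P(i) = ½P(i−1) + ½P(i+1) with P(0)=0, P(20)=1 has the linear solution P(i) = i/20.
P(12) = 12/20 = 3/5.

3/5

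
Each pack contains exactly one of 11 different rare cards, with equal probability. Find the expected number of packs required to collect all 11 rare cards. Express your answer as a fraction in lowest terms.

83711/2520

After i distinct types are collected, each trial gives a new one with probability (11−i)/11, so the expected wait for the next new type is 11/(11−i).
E = 11/11 + 11/10 + 11/9 + 11/8 + 11/7 + 11/6 + 11/5 + 11/4 + 11/3 + 11/2 + 11/1 = 83711/2520.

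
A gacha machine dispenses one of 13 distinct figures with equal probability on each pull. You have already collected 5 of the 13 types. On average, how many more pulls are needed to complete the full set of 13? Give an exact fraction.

Starting from 5 distinct types, each trial gives a new one with probability (13−i)/13 when i types are held, so the wait for the next new type is 13/(13−i).
E = 13/8 + 13/7 + 13/6 + 13/5 + 13/4 + 13/3 + 13/2 + 13/1 = 9893/280.

9893/280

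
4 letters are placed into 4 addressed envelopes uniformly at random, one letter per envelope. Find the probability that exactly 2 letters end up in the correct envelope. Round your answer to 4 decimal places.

Choose which 2 of the 4 are fixed: C(4,2) = 6 ways.
The remaining 2 must have no fixed point: D(2) = 1.
P = 6·1/24 = 1/4 ≈ 0.2500.

0.2500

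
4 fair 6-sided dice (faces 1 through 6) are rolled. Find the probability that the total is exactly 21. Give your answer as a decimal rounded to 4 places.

0.0154

There are 6^4 = 1296 equally likely outcomes.
The number of ordered 4-tuples from {1,…,6} summing to 21 is 20.
P(sum = 21) = 20/1296 = 5/324 ≈ 0.0154.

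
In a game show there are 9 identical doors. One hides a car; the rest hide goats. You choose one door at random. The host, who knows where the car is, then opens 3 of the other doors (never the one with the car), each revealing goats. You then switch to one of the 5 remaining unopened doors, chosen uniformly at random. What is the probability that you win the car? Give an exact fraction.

8/45

Your original door holds the car with probability 1/9, so the other 8 collectively hold it with probability 8/9.
The host can always find 3 empty doors to open, so the reveals don't change that 8/9; it is now spread over the 5 remaining unopened doors.
P(win by switching) = (8/9) · (1/5) = 8/45.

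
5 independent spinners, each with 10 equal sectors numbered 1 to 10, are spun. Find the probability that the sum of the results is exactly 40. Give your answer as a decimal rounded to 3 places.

0.010

There are 10^5 = 100000 equally likely outcomes.
The number of ordered 5-tuples from {1,…,10} summing to 40 is 996.
P(sum = 40) = 996/100000 = 249/25000 ≈ 0.010.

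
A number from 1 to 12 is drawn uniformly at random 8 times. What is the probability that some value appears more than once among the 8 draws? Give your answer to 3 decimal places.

P(all 8 different) = 12/12 · 11/12 · ··· · 5/12 ≈ 0.046.
P(at least two equal) = 1 − 0.046 = 0.954.

0.954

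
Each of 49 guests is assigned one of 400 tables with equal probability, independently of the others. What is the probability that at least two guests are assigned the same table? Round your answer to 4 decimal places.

0.9534

It's easier to compute the probability that all 49 are distinct.
P(all distinct) = 400/400 · 399/400 · ··· · 352/400 ≈ 0.0466.
So the probability of at least one match is 1 − 0.0466 = 0.9534.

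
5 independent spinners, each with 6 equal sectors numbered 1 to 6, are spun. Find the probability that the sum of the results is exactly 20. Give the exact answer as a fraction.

There are 6^5 = 7776 equally likely outcomes.
The number of ordered 5-tuples from {1,…,6} summing to 20 is 651.
P(sum = 20) = 651/7776 = 217/2592.

217/2592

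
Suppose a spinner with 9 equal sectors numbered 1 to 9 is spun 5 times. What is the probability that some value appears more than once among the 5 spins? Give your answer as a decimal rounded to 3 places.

P(all 5 different) = 9/9 · 8/9 · ··· · 5/9 ≈ 0.256.
P(at least two equal) = 1 − 0.256 = 0.744.

0.744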